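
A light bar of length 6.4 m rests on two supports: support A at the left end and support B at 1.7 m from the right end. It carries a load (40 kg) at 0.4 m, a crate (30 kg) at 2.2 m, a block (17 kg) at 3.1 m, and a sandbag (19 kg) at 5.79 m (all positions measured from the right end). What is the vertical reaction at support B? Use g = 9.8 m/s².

Take moments about support A.
Load: 40 × 9.8 = 392 N down at 0.4 m → arm 6 m, τ = 392 × 6 = 2352 N·m clockwise.
Crate: 30 × 9.8 = 294 N down at 2.2 m → arm 4.2 m, τ = 294 × 4.2 = 1235 N·m clockwise.
Block: 17 × 9.8 = 166.6 N down at 3.1 m → arm 3.3 m, τ = 166.6 × 3.3 = 549.8 N·m clockwise.
Sandbag: 19 × 9.8 = 186.2 N down at 5.79 m → arm 0.61 m, τ = 186.2 × 0.61 = 113.6 N·m clockwise.
Net load moment about support A = 4250 N·m clockwise.
Reaction R at support B is upward at 1.7 m, arm 4.7 m → moment R × 4.7 counterclockwise.
Setting net torque to zero: R × 4.7 = 4250 → R = 904 N.

R_B ≈ 904 N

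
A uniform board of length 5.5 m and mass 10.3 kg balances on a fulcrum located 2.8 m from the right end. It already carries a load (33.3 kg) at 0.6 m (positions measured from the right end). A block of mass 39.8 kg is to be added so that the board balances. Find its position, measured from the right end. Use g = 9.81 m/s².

x ≈ 4.65 m from the right end

Choose the fulcrum (at 2.8 m from the right end) as the axis so the support reaction has zero arm there.
Beam weight: 10.3 × 9.81 = 101 N down at 2.75 m → arm 0.05 m, τ = 101 × 0.05 = 5.05 N·m clockwise.
Load: 33.3 × 9.81 = 326.7 N down at 0.6 m → arm 2.2 m, τ = 326.7 × 2.2 = 718.7 N·m clockwise.
Net moment of existing loads = 723.8 N·m clockwise.
The block weighs 39.8 × 9.81 = 390.4 N and must supply an equal counterclockwise moment, so its lever arm about the fulcrum is 723.8 / 390.4 = 1.85 m.
That puts it at 2.8 + 1.85 = 4.65 m from the right end.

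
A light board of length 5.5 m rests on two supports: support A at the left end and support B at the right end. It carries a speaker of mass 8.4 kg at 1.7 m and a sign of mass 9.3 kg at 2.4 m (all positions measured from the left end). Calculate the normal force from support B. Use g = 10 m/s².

Sum moments about support A (its reaction then has zero moment arm).
Speaker: 8.4 × 10 = 84 N down at 1.7 m → arm 1.7 m, τ = 84 × 1.7 = 142.8 N·m clockwise.
Sign: 9.3 × 10 = 93 N down at 2.4 m → arm 2.4 m, τ = 93 × 2.4 = 223.2 N·m clockwise.
Net load moment about support A = 366 N·m clockwise.
Reaction R at support B is upward at 5.5 m, arm 5.5 m → moment R × 5.5 counterclockwise.
Balancing moments: R × 5.5 = 366, giving R = 66.5 N.

R_B ≈ 66.5 N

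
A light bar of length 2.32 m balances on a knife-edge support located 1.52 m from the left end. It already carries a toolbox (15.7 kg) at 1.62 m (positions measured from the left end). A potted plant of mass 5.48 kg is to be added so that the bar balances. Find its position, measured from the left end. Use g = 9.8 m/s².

Choose the knife-edge support (at 1.52 m from the left end) as the axis so the support reaction has zero arm there.
Toolbox: 15.7 × 9.8 = 153.9 N down at 1.62 m → arm 0.1 m, τ = 153.9 × 0.1 = 15.39 N·m clockwise.
Net moment of existing loads = 15.39 N·m clockwise.
The potted plant weighs 5.48 × 9.8 = 53.7 N and must supply an equal counterclockwise moment, so its lever arm about the knife-edge support is 15.39 / 53.7 = 0.287 m.
That puts it at 1.52 − 0.287 = 1.23 m from the left end.

x ≈ 1.23 m from the left end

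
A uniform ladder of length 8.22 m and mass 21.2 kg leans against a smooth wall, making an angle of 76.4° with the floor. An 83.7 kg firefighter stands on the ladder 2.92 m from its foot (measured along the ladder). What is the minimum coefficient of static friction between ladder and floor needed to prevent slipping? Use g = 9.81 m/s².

Take moments about the foot of the ladder.
Ladder weight 21.2×9.81 = 208 N acts at 4.11 m along the ladder; its horizontal arm is 4.11·cos76.4° = 0.9664 m → τ = 201 N·m clockwise.
Firefighter: 83.7×9.81 = 821.1 N at 2.92 m → arm 0.6866 m → τ = 563.8 N·m clockwise.
Wall normal N acts horizontally at the top; its moment arm is the height L sinθ = 8.22·sin76.4° = 7.99 m, counterclockwise.
For rotational equilibrium, N × 7.99 = 764.8, so N = 95.72 N.
ΣFx = 0 ⇒ f = N_wall = 95.72 N. ΣFy = 0 ⇒ N_floor = 1029 N.
μ_min = f / N_floor = 95.72 / 1029 = 0.093.

μ_min ≈ 0.093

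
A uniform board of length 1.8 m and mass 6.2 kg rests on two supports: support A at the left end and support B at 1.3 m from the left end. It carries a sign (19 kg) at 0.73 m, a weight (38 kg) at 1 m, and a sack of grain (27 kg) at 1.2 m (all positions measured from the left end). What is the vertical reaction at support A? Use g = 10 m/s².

R_A ≈ 211 N

Take moments about support B.
Beam weight: 6.2 × 10 = 62 N down at 0.9 m → arm 0.4 m, τ = 62 × 0.4 = 24.8 N·m counterclockwise.
Sign: 19 × 10 = 190 N down at 0.73 m → arm 0.57 m, τ = 190 × 0.57 = 108.3 N·m counterclockwise.
Weight: 38 × 10 = 380 N down at 1 m → arm 0.3 m, τ = 380 × 0.3 = 114 N·m counterclockwise.
Sack of grain: 27 × 10 = 270 N down at 1.2 m → arm 0.1 m, τ = 270 × 0.1 = 27 N·m counterclockwise.
Net load moment about support B = 274.1 N·m counterclockwise.
Reaction R at support A is upward at 0 m, arm 1.3 m → moment R × 1.3 clockwise.
Στ = 0 ⇒ R × 1.3 = 274.1 ⇒ R = 211 N.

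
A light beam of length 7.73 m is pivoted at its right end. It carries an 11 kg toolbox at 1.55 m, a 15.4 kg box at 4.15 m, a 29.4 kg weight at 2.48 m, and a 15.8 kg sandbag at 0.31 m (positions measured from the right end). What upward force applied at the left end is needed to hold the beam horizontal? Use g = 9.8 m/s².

F ≈ 201 N

Sum moments about the right end (the unknown pivot reaction has zero arm there).
Toolbox: 11 × 9.8 = 107.8 N down at 1.55 m → arm 1.55 m, τ = 107.8 × 1.55 = 167.1 N·m counterclockwise.
Box: 15.4 × 9.8 = 150.9 N down at 4.15 m → arm 4.15 m, τ = 150.9 × 4.15 = 626.2 N·m counterclockwise.
Weight: 29.4 × 9.8 = 288.1 N down at 2.48 m → arm 2.48 m, τ = 288.1 × 2.48 = 714.5 N·m counterclockwise.
Sandbag: 15.8 × 9.8 = 154.8 N down at 0.31 m → arm 0.31 m, τ = 154.8 × 0.31 = 47.99 N·m counterclockwise.
Net moment of the loads = 1556 N·m counterclockwise.
The upward force F acts at the left end, arm 7.73 m, giving F × 7.73 clockwise.
Balancing moments: F × 7.73 = 1556, giving F = 1556 / 7.73 = 201 N.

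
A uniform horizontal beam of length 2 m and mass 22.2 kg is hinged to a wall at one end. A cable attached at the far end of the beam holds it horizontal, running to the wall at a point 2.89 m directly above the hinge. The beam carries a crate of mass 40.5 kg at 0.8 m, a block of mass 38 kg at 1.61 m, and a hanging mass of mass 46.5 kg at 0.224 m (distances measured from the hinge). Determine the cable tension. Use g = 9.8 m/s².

About the hinge:
Beam weight: 22.2 × 9.8 = 217.6 N down at 1 m → arm 1 m, τ = 217.6 × 1 = 217.6 N·m clockwise.
Crate: 40.5 × 9.8 = 396.9 N down at 0.8 m → arm 0.8 m, τ = 396.9 × 0.8 = 317.5 N·m clockwise.
Block: 38 × 9.8 = 372.4 N down at 1.61 m → arm 1.61 m, τ = 372.4 × 1.61 = 599.6 N·m clockwise.
Hanging mass: 46.5 × 9.8 = 455.7 N down at 0.224 m → arm 0.224 m, τ = 455.7 × 0.224 = 102.1 N·m clockwise.
Total clockwise load moment = 1237 N·m.
The cable tension T acts at 2 m; only its component perpendicular to the beam, T sinθ, produces torque. sinθ = h/√(h²+d²) = 2.89/√(2.89²+2²) = 0.8223.
Balancing moments: T × 2 × 0.8223 = 1237, giving T = 1237 / 1.645 = 752 N.

T ≈ 752 N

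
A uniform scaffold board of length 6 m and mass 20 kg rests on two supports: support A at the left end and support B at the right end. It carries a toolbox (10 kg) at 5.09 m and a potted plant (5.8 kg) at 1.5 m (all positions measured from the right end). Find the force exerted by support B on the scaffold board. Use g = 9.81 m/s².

R_B ≈ 156 N

Choose support A as the axis so its reaction then has zero moment arm.
Beam weight: 20 × 9.81 = 196.2 N down at 3 m → arm 3 m, τ = 196.2 × 3 = 588.6 N·m clockwise.
Toolbox: 10 × 9.81 = 98.1 N down at 5.09 m → arm 0.91 m, τ = 98.1 × 0.91 = 89.27 N·m clockwise.
Potted plant: 5.8 × 9.81 = 56.9 N down at 1.5 m → arm 4.5 m, τ = 56.9 × 4.5 = 256.1 N·m clockwise.
Net load moment about support A = 934 N·m clockwise.
Reaction R at support B is upward at 0 m, arm 6 m → moment R × 6 counterclockwise.
For rotational equilibrium, R × 6 = 934, so R = 156 N.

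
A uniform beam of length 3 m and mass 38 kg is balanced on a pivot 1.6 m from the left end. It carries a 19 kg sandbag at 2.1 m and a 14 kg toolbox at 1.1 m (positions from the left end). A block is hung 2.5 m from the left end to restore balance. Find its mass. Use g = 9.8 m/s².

Choose the pivot (at 1.6 m from the left end) as the axis so the support reaction has zero arm there.
Beam weight: 38 × 9.8 = 372.4 N down at 1.5 m → arm 0.1 m, τ = 372.4 × 0.1 = 37.24 N·m counterclockwise.
Sandbag: 19 × 9.8 = 186.2 N down at 2.1 m → arm 0.5 m, τ = 186.2 × 0.5 = 93.1 N·m clockwise.
Toolbox: 14 × 9.8 = 137.2 N down at 1.1 m → arm 0.5 m, τ = 137.2 × 0.5 = 68.6 N·m counterclockwise.
Net moment of known loads = 12.74 N·m counterclockwise.
An unknown mass m at 2.5 m has arm 0.9 m; its moment is m·g·0.9 clockwise.
For rotational equilibrium, m × 9.8 × 0.9 = 12.74, so m = 12.74 / (9.8 × 0.9) = 1.44 kg.

m ≈ 1.44 kg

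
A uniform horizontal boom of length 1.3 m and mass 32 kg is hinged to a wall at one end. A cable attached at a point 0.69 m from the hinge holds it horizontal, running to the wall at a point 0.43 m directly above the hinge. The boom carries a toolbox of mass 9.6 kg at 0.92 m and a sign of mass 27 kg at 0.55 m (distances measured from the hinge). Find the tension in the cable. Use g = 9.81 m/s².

T ≈ 1200 N

Taking torques about the hinge:
Beam weight: 32 × 9.81 = 313.9 N down at 0.65 m → arm 0.65 m, τ = 313.9 × 0.65 = 204 N·m clockwise.
Toolbox: 9.6 × 9.81 = 94.18 N down at 0.92 m → arm 0.92 m, τ = 94.18 × 0.92 = 86.65 N·m clockwise.
Sign: 27 × 9.81 = 264.9 N down at 0.55 m → arm 0.55 m, τ = 264.9 × 0.55 = 145.7 N·m clockwise.
Total clockwise load moment = 436.3 N·m.
The cable tension T acts at 0.69 m; only its component perpendicular to the boom, T sinθ, produces torque. sinθ = h/√(h²+d²) = 0.43/√(0.43²+0.69²) = 0.5289.
Balancing moments: T × 0.69 × 0.5289 = 436.3, giving T = 436.3 / 0.3649 = 1200 N.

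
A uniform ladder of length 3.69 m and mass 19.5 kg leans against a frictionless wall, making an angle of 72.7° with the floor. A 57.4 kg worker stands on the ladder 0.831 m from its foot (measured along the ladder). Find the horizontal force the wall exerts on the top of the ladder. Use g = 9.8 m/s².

N_wall ≈ 69.2 N

Taking torques about the foot of the ladder:
Ladder weight 19.5×9.8 = 191.1 N acts at 1.845 m along the ladder; its horizontal arm is 1.845·cos72.7° = 0.5487 m → τ = 104.9 N·m clockwise.
Worker: 57.4×9.8 = 562.5 N at 0.831 m → arm 0.2471 m → τ = 139 N·m clockwise.
Wall normal N acts horizontally at the top; its moment arm is the height L sinθ = 3.69·sin72.7° = 3.523 m, counterclockwise.
Στ = 0 ⇒ N × 3.523 = 243.9 ⇒ N = 69.2 N.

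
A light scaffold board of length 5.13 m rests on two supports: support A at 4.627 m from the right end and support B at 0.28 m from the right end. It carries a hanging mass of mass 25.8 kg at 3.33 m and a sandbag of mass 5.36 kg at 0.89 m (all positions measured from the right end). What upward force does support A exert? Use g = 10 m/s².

R_A ≈ 189 N

Take moments about support B.
Hanging mass: 25.8 × 10 = 258 N down at 3.33 m → arm 3.05 m, τ = 258 × 3.05 = 786.9 N·m counterclockwise.
Sandbag: 5.36 × 10 = 53.6 N down at 0.89 m → arm 0.61 m, τ = 53.6 × 0.61 = 32.7 N·m counterclockwise.
Net load moment about support B = 819.6 N·m counterclockwise.
Reaction R at support A is upward at 4.627 m, arm 4.347 m → moment R × 4.347 clockwise.
Setting net torque to zero: R × 4.347 = 819.6 → R = 189 N.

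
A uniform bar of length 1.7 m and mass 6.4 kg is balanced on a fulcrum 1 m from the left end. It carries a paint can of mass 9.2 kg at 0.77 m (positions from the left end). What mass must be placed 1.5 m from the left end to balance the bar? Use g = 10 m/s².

Take moments about the fulcrum (at 1 m from the left end).
Beam weight: 6.4 × 10 = 64 N down at 0.85 m → arm 0.15 m, τ = 64 × 0.15 = 9.6 N·m counterclockwise.
Paint can: 9.2 × 10 = 92 N down at 0.77 m → arm 0.23 m, τ = 92 × 0.23 = 21.16 N·m counterclockwise.
Net moment of known loads = 30.76 N·m counterclockwise.
An unknown mass m at 1.5 m has arm 0.5 m; its moment is m·g·0.5 clockwise.
Balancing moments: m × 10 × 0.5 = 30.76, giving m = 30.76 / (10 × 0.5) = 6.15 kg.

m ≈ 6.15 kg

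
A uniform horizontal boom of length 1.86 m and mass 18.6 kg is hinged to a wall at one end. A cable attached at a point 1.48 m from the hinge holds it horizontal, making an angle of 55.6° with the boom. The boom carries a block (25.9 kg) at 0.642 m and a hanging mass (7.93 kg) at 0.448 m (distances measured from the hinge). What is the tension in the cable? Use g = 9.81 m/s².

T ≈ 301 N

Sum moments about the hinge (the unknown hinge reaction has zero arm there).
Beam weight: 18.6 × 9.81 = 182.5 N down at 0.93 m → arm 0.93 m, τ = 182.5 × 0.93 = 169.7 N·m clockwise.
Block: 25.9 × 9.81 = 254.1 N down at 0.642 m → arm 0.642 m, τ = 254.1 × 0.642 = 163.1 N·m clockwise.
Hanging mass: 7.93 × 9.81 = 77.79 N down at 0.448 m → arm 0.448 m, τ = 77.79 × 0.448 = 34.85 N·m clockwise.
Total clockwise load moment = 367.6 N·m.
The cable tension T acts at 1.48 m; only its component perpendicular to the boom, T sinθ, produces torque. sin 55.6° = 0.8251.
Balancing moments: T × 1.48 × 0.8251 = 367.6, giving T = 367.6 / 1.221 = 301 N.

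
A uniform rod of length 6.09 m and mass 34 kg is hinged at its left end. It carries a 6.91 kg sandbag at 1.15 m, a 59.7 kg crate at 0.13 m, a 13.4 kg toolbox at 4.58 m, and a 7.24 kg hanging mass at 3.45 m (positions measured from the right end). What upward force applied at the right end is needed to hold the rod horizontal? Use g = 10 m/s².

F ≈ 875 N

Take moments about the left end.
Beam weight: 34 × 10 = 340 N down at 3.045 m → arm 3.045 m, τ = 340 × 3.045 = 1035 N·m clockwise.
Sandbag: 6.91 × 10 = 69.1 N down at 1.15 m → arm 4.94 m, τ = 69.1 × 4.94 = 341.4 N·m clockwise.
Crate: 59.7 × 10 = 597 N down at 0.13 m → arm 5.96 m, τ = 597 × 5.96 = 3558 N·m clockwise.
Toolbox: 13.4 × 10 = 134 N down at 4.58 m → arm 1.51 m, τ = 134 × 1.51 = 202.3 N·m clockwise.
Hanging mass: 7.24 × 10 = 72.4 N down at 3.45 m → arm 2.64 m, τ = 72.4 × 2.64 = 191.1 N·m clockwise.
Net moment of the loads = 5328 N·m clockwise.
The upward force F acts at the right end, arm 6.09 m, giving F × 6.09 counterclockwise.
Balancing moments: F × 6.09 = 5328, giving F = 5328 / 6.09 = 875 N.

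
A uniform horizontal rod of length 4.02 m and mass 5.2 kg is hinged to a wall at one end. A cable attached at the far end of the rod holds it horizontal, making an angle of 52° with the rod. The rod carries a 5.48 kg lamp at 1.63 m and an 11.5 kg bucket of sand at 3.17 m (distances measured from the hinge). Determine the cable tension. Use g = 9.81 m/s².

About the hinge:
Beam weight: 5.2 × 9.81 = 51.01 N down at 2.01 m → arm 2.01 m, τ = 51.01 × 2.01 = 102.5 N·m clockwise.
Lamp: 5.48 × 9.81 = 53.76 N down at 1.63 m → arm 1.63 m, τ = 53.76 × 1.63 = 87.63 N·m clockwise.
Bucket of sand: 11.5 × 9.81 = 112.8 N down at 3.17 m → arm 3.17 m, τ = 112.8 × 3.17 = 357.6 N·m clockwise.
Total clockwise load moment = 547.7 N·m.
The cable tension T acts at 4.02 m; only its component perpendicular to the rod, T sinθ, produces torque. sin 52° = 0.788.
Στ = 0 ⇒ T × 4.02 × 0.788 = 547.7 ⇒ T = 547.7 / 3.168 = 173 N.

T ≈ 173 N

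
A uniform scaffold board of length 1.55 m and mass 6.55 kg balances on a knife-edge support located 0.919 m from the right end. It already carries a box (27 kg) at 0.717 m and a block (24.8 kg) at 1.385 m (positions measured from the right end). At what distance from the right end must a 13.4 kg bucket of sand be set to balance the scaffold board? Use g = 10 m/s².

About the knife-edge support (at 0.919 m from the right end):
Beam weight: 6.55 × 10 = 65.5 N down at 0.775 m → arm 0.144 m, τ = 65.5 × 0.144 = 9.432 N·m clockwise.
Box: 27 × 10 = 270 N down at 0.717 m → arm 0.202 m, τ = 270 × 0.202 = 54.54 N·m clockwise.
Block: 24.8 × 10 = 248 N down at 1.385 m → arm 0.466 m, τ = 248 × 0.466 = 115.6 N·m counterclockwise.
Net moment of existing loads = 51.63 N·m counterclockwise.
The bucket of sand weighs 13.4 × 10 = 134 N and must supply an equal clockwise moment, so its lever arm about the knife-edge support is 51.63 / 134 = 0.385 m.
That puts it at 0.919 − 0.385 = 0.534 m from the right end.

x ≈ 0.534 m from the right end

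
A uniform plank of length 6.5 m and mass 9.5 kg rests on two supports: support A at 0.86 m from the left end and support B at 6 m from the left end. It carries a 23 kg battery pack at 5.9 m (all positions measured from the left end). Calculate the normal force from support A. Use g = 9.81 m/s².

R_A ≈ 54.3 N

Choose support B as the axis so its reaction then has zero moment arm.
Beam weight: 9.5 × 9.81 = 93.2 N down at 3.25 m → arm 2.75 m, τ = 93.2 × 2.75 = 256.3 N·m counterclockwise.
Battery pack: 23 × 9.81 = 225.6 N down at 5.9 m → arm 0.1 m, τ = 225.6 × 0.1 = 22.56 N·m counterclockwise.
Net load moment about support B = 278.9 N·m counterclockwise.
Reaction R at support A is upward at 0.86 m, arm 5.14 m → moment R × 5.14 clockwise.
Στ = 0 ⇒ R × 5.14 = 278.9 ⇒ R = 54.3 N.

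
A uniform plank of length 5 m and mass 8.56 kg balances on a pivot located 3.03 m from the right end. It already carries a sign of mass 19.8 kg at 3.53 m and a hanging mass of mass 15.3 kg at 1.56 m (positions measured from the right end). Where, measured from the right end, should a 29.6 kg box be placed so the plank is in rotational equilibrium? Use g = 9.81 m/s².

Sum moments about the pivot (at 3.03 m from the right end) (the support reaction has zero arm there).
Beam weight: 8.56 × 9.81 = 83.97 N down at 2.5 m → arm 0.53 m, τ = 83.97 × 0.53 = 44.5 N·m clockwise.
Sign: 19.8 × 9.81 = 194.2 N down at 3.53 m → arm 0.5 m, τ = 194.2 × 0.5 = 97.1 N·m counterclockwise.
Hanging mass: 15.3 × 9.81 = 150.1 N down at 1.56 m → arm 1.47 m, τ = 150.1 × 1.47 = 220.6 N·m clockwise.
Net moment of existing loads = 168 N·m clockwise.
The box weighs 29.6 × 9.81 = 290.4 N and must supply an equal counterclockwise moment, so its lever arm about the pivot is 168 / 290.4 = 0.579 m.
That puts it at 3.03 + 0.579 = 3.61 m from the right end.

x ≈ 3.61 m from the right end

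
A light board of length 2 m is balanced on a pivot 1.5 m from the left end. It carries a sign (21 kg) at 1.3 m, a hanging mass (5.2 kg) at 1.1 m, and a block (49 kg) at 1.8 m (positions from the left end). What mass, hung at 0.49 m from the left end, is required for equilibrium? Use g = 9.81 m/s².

m ≈ 8.34 kg

About the pivot (at 1.5 m from the left end):
Sign: 21 × 9.81 = 206 N down at 1.3 m → arm 0.2 m, τ = 206 × 0.2 = 41.2 N·m counterclockwise.
Hanging mass: 5.2 × 9.81 = 51.01 N down at 1.1 m → arm 0.4 m, τ = 51.01 × 0.4 = 20.4 N·m counterclockwise.
Block: 49 × 9.81 = 480.7 N down at 1.8 m → arm 0.3 m, τ = 480.7 × 0.3 = 144.2 N·m clockwise.
Net moment of known loads = 82.6 N·m clockwise.
An unknown mass m at 0.49 m has arm 1.01 m; its moment is m·g·1.01 counterclockwise.
For rotational equilibrium, m × 9.81 × 1.01 = 82.6, so m = 82.6 / (9.81 × 1.01) = 8.34 kg.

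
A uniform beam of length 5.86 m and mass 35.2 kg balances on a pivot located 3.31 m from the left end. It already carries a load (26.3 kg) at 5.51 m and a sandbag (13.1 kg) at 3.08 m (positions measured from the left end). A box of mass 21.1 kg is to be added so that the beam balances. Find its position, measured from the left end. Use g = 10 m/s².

x ≈ 1.34 m from the left end

About the pivot (at 3.31 m from the left end):
Beam weight: 35.2 × 10 = 352 N down at 2.93 m → arm 0.38 m, τ = 352 × 0.38 = 133.8 N·m counterclockwise.
Load: 26.3 × 10 = 263 N down at 5.51 m → arm 2.2 m, τ = 263 × 2.2 = 578.6 N·m clockwise.
Sandbag: 13.1 × 10 = 131 N down at 3.08 m → arm 0.23 m, τ = 131 × 0.23 = 30.13 N·m counterclockwise.
Net moment of existing loads = 414.7 N·m clockwise.
The box weighs 21.1 × 10 = 211 N and must supply an equal counterclockwise moment, so its lever arm about the pivot is 414.7 / 211 = 1.97 m.
That puts it at 3.31 − 1.97 = 1.34 m from the left end.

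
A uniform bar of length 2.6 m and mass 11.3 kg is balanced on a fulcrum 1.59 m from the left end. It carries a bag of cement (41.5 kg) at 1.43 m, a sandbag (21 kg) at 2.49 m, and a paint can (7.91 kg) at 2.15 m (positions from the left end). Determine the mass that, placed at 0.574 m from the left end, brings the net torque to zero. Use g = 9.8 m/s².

Sum moments about the fulcrum (at 1.59 m from the left end) (the support reaction has zero arm there).
Beam weight: 11.3 × 9.8 = 110.7 N down at 1.3 m → arm 0.29 m, τ = 110.7 × 0.29 = 32.1 N·m counterclockwise.
Bag of cement: 41.5 × 9.8 = 406.7 N down at 1.43 m → arm 0.16 m, τ = 406.7 × 0.16 = 65.07 N·m counterclockwise.
Sandbag: 21 × 9.8 = 205.8 N down at 2.49 m → arm 0.9 m, τ = 205.8 × 0.9 = 185.2 N·m clockwise.
Paint can: 7.91 × 9.8 = 77.52 N down at 2.15 m → arm 0.56 m, τ = 77.52 × 0.56 = 43.41 N·m clockwise.
Net moment of known loads = 131.4 N·m clockwise.
An unknown mass m at 0.574 m has arm 1.016 m; its moment is m·g·1.016 counterclockwise.
Στ = 0 ⇒ m × 9.8 × 1.016 = 131.4 ⇒ m = 131.4 / (9.8 × 1.016) = 13.2 kg.

m ≈ 13.2 kg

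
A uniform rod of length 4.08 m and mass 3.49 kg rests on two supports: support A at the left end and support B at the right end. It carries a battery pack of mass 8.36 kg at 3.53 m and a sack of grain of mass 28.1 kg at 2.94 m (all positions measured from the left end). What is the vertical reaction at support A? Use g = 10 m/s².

R_A ≈ 107 N

Sum moments about support B (its reaction then has zero moment arm).
Beam weight: 3.49 × 10 = 34.9 N down at 2.04 m → arm 2.04 m, τ = 34.9 × 2.04 = 71.2 N·m counterclockwise.
Battery pack: 8.36 × 10 = 83.6 N down at 3.53 m → arm 0.55 m, τ = 83.6 × 0.55 = 45.98 N·m counterclockwise.
Sack of grain: 28.1 × 10 = 281 N down at 2.94 m → arm 1.14 m, τ = 281 × 1.14 = 320.3 N·m counterclockwise.
Net load moment about support B = 437.5 N·m counterclockwise.
Reaction R at support A is upward at 0 m, arm 4.08 m → moment R × 4.08 clockwise.
Balancing moments: R × 4.08 = 437.5, giving R = 107 N.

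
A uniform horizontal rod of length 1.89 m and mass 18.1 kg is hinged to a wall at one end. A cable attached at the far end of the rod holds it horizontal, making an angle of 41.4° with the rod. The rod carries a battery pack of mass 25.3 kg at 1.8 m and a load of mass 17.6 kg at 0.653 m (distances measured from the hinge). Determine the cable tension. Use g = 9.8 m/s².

Taking torques about the hinge:
Beam weight: 18.1 × 9.8 = 177.4 N down at 0.945 m → arm 0.945 m, τ = 177.4 × 0.945 = 167.6 N·m clockwise.
Battery pack: 25.3 × 9.8 = 247.9 N down at 1.8 m → arm 1.8 m, τ = 247.9 × 1.8 = 446.2 N·m clockwise.
Load: 17.6 × 9.8 = 172.5 N down at 0.653 m → arm 0.653 m, τ = 172.5 × 0.653 = 112.6 N·m clockwise.
Total clockwise load moment = 726.4 N·m.
The cable tension T acts at 1.89 m; only its component perpendicular to the rod, T sinθ, produces torque. sin 41.4° = 0.6613.
For rotational equilibrium, T × 1.89 × 0.6613 = 726.4, so T = 726.4 / 1.25 = 581 N.

T ≈ 581 N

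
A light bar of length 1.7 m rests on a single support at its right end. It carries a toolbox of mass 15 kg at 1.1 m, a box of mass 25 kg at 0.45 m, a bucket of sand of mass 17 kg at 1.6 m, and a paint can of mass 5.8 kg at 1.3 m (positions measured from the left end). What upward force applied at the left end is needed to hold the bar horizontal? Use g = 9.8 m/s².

Sum moments about the right end (the unknown pivot reaction has zero arm there).
Toolbox: 15 × 9.8 = 147 N down at 1.1 m → arm 0.6 m, τ = 147 × 0.6 = 88.2 N·m counterclockwise.
Box: 25 × 9.8 = 245 N down at 0.45 m → arm 1.25 m, τ = 245 × 1.25 = 306.2 N·m counterclockwise.
Bucket of sand: 17 × 9.8 = 166.6 N down at 1.6 m → arm 0.1 m, τ = 166.6 × 0.1 = 16.66 N·m counterclockwise.
Paint can: 5.8 × 9.8 = 56.84 N down at 1.3 m → arm 0.4 m, τ = 56.84 × 0.4 = 22.74 N·m counterclockwise.
Net moment of the loads = 433.8 N·m counterclockwise.
The upward force F acts at the left end, arm 1.7 m, giving F × 1.7 clockwise.
For rotational equilibrium, F × 1.7 = 433.8, so F = 433.8 / 1.7 = 255 N.

F ≈ 255 N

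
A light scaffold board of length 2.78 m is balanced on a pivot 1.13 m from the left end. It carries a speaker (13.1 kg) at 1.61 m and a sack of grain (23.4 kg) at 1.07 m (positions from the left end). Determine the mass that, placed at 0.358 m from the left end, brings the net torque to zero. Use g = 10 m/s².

Choose the pivot (at 1.13 m from the left end) as the axis so the support reaction has zero arm there.
Speaker: 13.1 × 10 = 131 N down at 1.61 m → arm 0.48 m, τ = 131 × 0.48 = 62.88 N·m clockwise.
Sack of grain: 23.4 × 10 = 234 N down at 1.07 m → arm 0.06 m, τ = 234 × 0.06 = 14.04 N·m counterclockwise.
Net moment of known loads = 48.84 N·m clockwise.
An unknown mass m at 0.358 m has arm 0.772 m; its moment is m·g·0.772 counterclockwise.
Setting net torque to zero: m × 10 × 0.772 = 48.84 → m = 48.84 / (10 × 0.772) = 6.33 kg.

m ≈ 6.33 kg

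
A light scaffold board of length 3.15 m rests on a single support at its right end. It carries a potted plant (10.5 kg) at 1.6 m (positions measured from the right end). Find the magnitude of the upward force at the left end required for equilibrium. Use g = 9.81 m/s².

About the right end:
Potted plant: 10.5 × 9.81 = 103 N down at 1.6 m → arm 1.6 m, τ = 103 × 1.6 = 164.8 N·m counterclockwise.
Net moment of the loads = 164.8 N·m counterclockwise.
The upward force F acts at the left end, arm 3.15 m, giving F × 3.15 clockwise.
For rotational equilibrium, F × 3.15 = 164.8, so F = 164.8 / 3.15 = 52.3 N.

F ≈ 52.3 N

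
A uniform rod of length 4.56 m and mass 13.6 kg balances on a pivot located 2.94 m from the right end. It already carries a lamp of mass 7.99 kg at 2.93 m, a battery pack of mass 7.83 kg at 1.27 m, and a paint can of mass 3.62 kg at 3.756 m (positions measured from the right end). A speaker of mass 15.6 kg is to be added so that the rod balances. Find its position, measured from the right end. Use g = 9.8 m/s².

x ≈ 4.17 m from the right end

Choose the pivot (at 2.94 m from the right end) as the axis so the support reaction has zero arm there.
Beam weight: 13.6 × 9.8 = 133.3 N down at 2.28 m → arm 0.66 m, τ = 133.3 × 0.66 = 87.98 N·m clockwise.
Lamp: 7.99 × 9.8 = 78.3 N down at 2.93 m → arm 0.01 m, τ = 78.3 × 0.01 = 0.783 N·m clockwise.
Battery pack: 7.83 × 9.8 = 76.73 N down at 1.27 m → arm 1.67 m, τ = 76.73 × 1.67 = 128.1 N·m clockwise.
Paint can: 3.62 × 9.8 = 35.48 N down at 3.756 m → arm 0.816 m, τ = 35.48 × 0.816 = 28.95 N·m counterclockwise.
Net moment of existing loads = 187.9 N·m clockwise.
The speaker weighs 15.6 × 9.8 = 152.9 N and must supply an equal counterclockwise moment, so its lever arm about the pivot is 187.9 / 152.9 = 1.23 m.
That puts it at 2.94 + 1.23 = 4.17 m from the right end.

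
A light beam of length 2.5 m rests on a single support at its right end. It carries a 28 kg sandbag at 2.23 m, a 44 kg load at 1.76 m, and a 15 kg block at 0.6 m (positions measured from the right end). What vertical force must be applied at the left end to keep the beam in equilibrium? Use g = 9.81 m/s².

Taking torques about the right end:
Sandbag: 28 × 9.81 = 274.7 N down at 2.23 m → arm 2.23 m, τ = 274.7 × 2.23 = 612.6 N·m counterclockwise.
Load: 44 × 9.81 = 431.6 N down at 1.76 m → arm 1.76 m, τ = 431.6 × 1.76 = 759.6 N·m counterclockwise.
Block: 15 × 9.81 = 147.2 N down at 0.6 m → arm 0.6 m, τ = 147.2 × 0.6 = 88.32 N·m counterclockwise.
Net moment of the loads = 1461 N·m counterclockwise.
The upward force F acts at the left end, arm 2.5 m, giving F × 2.5 clockwise.
Balancing moments: F × 2.5 = 1461, giving F = 1461 / 2.5 = 584 N.

F ≈ 584 N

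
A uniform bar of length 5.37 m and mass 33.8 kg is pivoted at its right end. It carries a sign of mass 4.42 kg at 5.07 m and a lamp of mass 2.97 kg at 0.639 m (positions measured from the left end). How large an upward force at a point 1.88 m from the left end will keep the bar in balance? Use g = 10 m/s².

Take moments about the right end.
Beam weight: 33.8 × 10 = 338 N down at 2.685 m → arm 2.685 m, τ = 338 × 2.685 = 907.5 N·m counterclockwise.
Sign: 4.42 × 10 = 44.2 N down at 5.07 m → arm 0.3 m, τ = 44.2 × 0.3 = 13.26 N·m counterclockwise.
Lamp: 2.97 × 10 = 29.7 N down at 0.639 m → arm 4.731 m, τ = 29.7 × 4.731 = 140.5 N·m counterclockwise.
Net moment of the loads = 1061 N·m counterclockwise.
The upward force F acts at a point 1.88 m from the left end, arm 3.49 m, giving F × 3.49 clockwise.
Balancing moments: F × 3.49 = 1061, giving F = 1061 / 3.49 = 304 N.

F ≈ 304 N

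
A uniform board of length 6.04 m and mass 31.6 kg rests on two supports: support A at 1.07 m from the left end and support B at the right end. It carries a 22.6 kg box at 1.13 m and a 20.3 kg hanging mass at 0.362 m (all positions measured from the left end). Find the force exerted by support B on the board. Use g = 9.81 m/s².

R_B ≈ 95.9 N

Sum moments about support A (its reaction then has zero moment arm).
Beam weight: 31.6 × 9.81 = 310 N down at 3.02 m → arm 1.95 m, τ = 310 × 1.95 = 604.5 N·m clockwise.
Box: 22.6 × 9.81 = 221.7 N down at 1.13 m → arm 0.06 m, τ = 221.7 × 0.06 = 13.3 N·m clockwise.
Hanging mass: 20.3 × 9.81 = 199.1 N down at 0.362 m → arm 0.708 m, τ = 199.1 × 0.708 = 141 N·m counterclockwise.
Net load moment about support A = 476.8 N·m clockwise.
Reaction R at support B is upward at 6.04 m, arm 4.97 m → moment R × 4.97 counterclockwise.
For rotational equilibrium, R × 4.97 = 476.8, so R = 95.9 N.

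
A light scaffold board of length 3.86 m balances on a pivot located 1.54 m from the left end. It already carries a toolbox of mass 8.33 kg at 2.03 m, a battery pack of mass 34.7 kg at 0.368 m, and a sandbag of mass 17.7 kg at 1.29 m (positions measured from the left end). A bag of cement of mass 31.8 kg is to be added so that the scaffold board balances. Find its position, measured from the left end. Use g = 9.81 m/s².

Choose the pivot (at 1.54 m from the left end) as the axis so the support reaction has zero arm there.
Toolbox: 8.33 × 9.81 = 81.72 N down at 2.03 m → arm 0.49 m, τ = 81.72 × 0.49 = 40.04 N·m clockwise.
Battery pack: 34.7 × 9.81 = 340.4 N down at 0.368 m → arm 1.172 m, τ = 340.4 × 1.172 = 398.9 N·m counterclockwise.
Sandbag: 17.7 × 9.81 = 173.6 N down at 1.29 m → arm 0.25 m, τ = 173.6 × 0.25 = 43.4 N·m counterclockwise.
Net moment of existing loads = 402.3 N·m counterclockwise.
The bag of cement weighs 31.8 × 9.81 = 312 N and must supply an equal clockwise moment, so its lever arm about the pivot is 402.3 / 312 = 1.29 m.
That puts it at 1.54 + 1.29 = 2.83 m from the left end.

x ≈ 2.83 m from the left end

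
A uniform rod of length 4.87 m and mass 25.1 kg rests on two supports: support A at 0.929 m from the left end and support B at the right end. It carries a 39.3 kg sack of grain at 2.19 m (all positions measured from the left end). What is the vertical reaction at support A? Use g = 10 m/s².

Take moments about support B.
Beam weight: 25.1 × 10 = 251 N down at 2.435 m → arm 2.435 m, τ = 251 × 2.435 = 611.2 N·m counterclockwise.
Sack of grain: 39.3 × 10 = 393 N down at 2.19 m → arm 2.68 m, τ = 393 × 2.68 = 1053 N·m counterclockwise.
Net load moment about support B = 1664 N·m counterclockwise.
Reaction R at support A is upward at 0.929 m, arm 3.941 m → moment R × 3.941 clockwise.
Setting net torque to zero: R × 3.941 = 1664 → R = 422 N.

R_A ≈ 422 N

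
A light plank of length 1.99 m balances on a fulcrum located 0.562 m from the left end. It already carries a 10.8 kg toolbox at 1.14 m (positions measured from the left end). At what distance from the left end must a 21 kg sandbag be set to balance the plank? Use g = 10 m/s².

About the fulcrum (at 0.562 m from the left end):
Toolbox: 10.8 × 10 = 108 N down at 1.14 m → arm 0.578 m, τ = 108 × 0.578 = 62.42 N·m clockwise.
Net moment of existing loads = 62.42 N·m clockwise.
The sandbag weighs 21 × 10 = 210 N and must supply an equal counterclockwise moment, so its lever arm about the fulcrum is 62.42 / 210 = 0.297 m.
That puts it at 0.562 − 0.297 = 0.265 m from the left end.

x ≈ 0.265 m from the left end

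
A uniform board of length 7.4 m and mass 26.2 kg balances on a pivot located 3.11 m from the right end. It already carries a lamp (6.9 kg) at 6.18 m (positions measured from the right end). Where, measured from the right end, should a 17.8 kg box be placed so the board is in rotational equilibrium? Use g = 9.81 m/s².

Take moments about the pivot (at 3.11 m from the right end).
Beam weight: 26.2 × 9.81 = 257 N down at 3.7 m → arm 0.59 m, τ = 257 × 0.59 = 151.6 N·m counterclockwise.
Lamp: 6.9 × 9.81 = 67.69 N down at 6.18 m → arm 3.07 m, τ = 67.69 × 3.07 = 207.8 N·m counterclockwise.
Net moment of existing loads = 359.4 N·m counterclockwise.
The box weighs 17.8 × 9.81 = 174.6 N and must supply an equal clockwise moment, so its lever arm about the pivot is 359.4 / 174.6 = 2.06 m.
That puts it at 3.11 − 2.06 = 1.05 m from the right end.

x ≈ 1.05 m from the right end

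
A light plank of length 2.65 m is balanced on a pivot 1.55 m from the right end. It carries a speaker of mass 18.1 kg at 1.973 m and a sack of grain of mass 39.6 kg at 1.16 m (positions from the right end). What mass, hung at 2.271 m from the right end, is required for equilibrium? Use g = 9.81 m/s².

m ≈ 10.8 kg

Taking torques about the pivot (at 1.55 m from the right end):
Speaker: 18.1 × 9.81 = 177.6 N down at 1.973 m → arm 0.423 m, τ = 177.6 × 0.423 = 75.12 N·m counterclockwise.
Sack of grain: 39.6 × 9.81 = 388.5 N down at 1.16 m → arm 0.39 m, τ = 388.5 × 0.39 = 151.5 N·m clockwise.
Net moment of known loads = 76.38 N·m clockwise.
An unknown mass m at 2.271 m has arm 0.721 m; its moment is m·g·0.721 counterclockwise.
Setting net torque to zero: m × 9.81 × 0.721 = 76.38 → m = 76.38 / (9.81 × 0.721) = 10.8 kg.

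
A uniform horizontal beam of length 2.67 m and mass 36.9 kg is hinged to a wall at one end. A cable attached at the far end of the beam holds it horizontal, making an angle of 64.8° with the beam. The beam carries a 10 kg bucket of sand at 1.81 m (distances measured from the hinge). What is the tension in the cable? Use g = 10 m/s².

Choose the hinge as the axis so the unknown hinge reaction has zero arm there.
Beam weight: 36.9 × 10 = 369 N down at 1.335 m → arm 1.335 m, τ = 369 × 1.335 = 492.6 N·m clockwise.
Bucket of sand: 10 × 10 = 100 N down at 1.81 m → arm 1.81 m, τ = 100 × 1.81 = 181 N·m clockwise.
Total clockwise load moment = 673.6 N·m.
The cable tension T acts at 2.67 m; only its component perpendicular to the beam, T sinθ, produces torque. sin 64.8° = 0.9048.
Balancing moments: T × 2.67 × 0.9048 = 673.6, giving T = 673.6 / 2.416 = 279 N.

T ≈ 279 N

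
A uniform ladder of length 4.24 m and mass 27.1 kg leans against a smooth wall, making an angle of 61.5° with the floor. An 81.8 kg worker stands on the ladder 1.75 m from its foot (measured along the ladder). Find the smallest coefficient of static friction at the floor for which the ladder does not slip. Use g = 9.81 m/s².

Choose the foot of the ladder as the axis so the floor normal and friction both act there and drop out.
Ladder weight 27.1×9.81 = 265.9 N acts at 2.12 m along the ladder; its horizontal arm is 2.12·cos61.5° = 1.012 m → τ = 269.1 N·m clockwise.
Worker: 81.8×9.81 = 802.5 N at 1.75 m → arm 0.835 m → τ = 670.1 N·m clockwise.
Wall normal N acts horizontally at the top; its moment arm is the height L sinθ = 4.24·sin61.5° = 3.726 m, counterclockwise.
Setting net torque to zero: N × 3.726 = 939.2 → N = 252.1 N.
ΣFx = 0 ⇒ f = N_wall = 252.1 N. ΣFy = 0 ⇒ N_floor = 1068 N.
μ_min = f / N_floor = 252.1 / 1068 = 0.236.

μ_min ≈ 0.236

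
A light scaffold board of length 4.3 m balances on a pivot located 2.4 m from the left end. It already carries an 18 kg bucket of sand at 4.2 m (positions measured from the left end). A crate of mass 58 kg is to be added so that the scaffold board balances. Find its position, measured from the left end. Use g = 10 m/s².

x ≈ 1.84 m from the left end

Choose the pivot (at 2.4 m from the left end) as the axis so the support reaction has zero arm there.
Bucket of sand: 18 × 10 = 180 N down at 4.2 m → arm 1.8 m, τ = 180 × 1.8 = 324 N·m clockwise.
Net moment of existing loads = 324 N·m clockwise.
The crate weighs 58 × 10 = 580 N and must supply an equal counterclockwise moment, so its lever arm about the pivot is 324 / 580 = 0.559 m.
That puts it at 2.4 − 0.559 = 1.84 m from the left end.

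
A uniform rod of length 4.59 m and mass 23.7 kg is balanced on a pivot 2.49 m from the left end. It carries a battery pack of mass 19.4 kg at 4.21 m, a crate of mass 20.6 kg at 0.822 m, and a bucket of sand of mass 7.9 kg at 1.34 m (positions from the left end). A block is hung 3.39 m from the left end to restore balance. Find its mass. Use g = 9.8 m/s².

m ≈ 16.3 kg

Choose the pivot (at 2.49 m from the left end) as the axis so the support reaction has zero arm there.
Beam weight: 23.7 × 9.8 = 232.3 N down at 2.295 m → arm 0.195 m, τ = 232.3 × 0.195 = 45.3 N·m counterclockwise.
Battery pack: 19.4 × 9.8 = 190.1 N down at 4.21 m → arm 1.72 m, τ = 190.1 × 1.72 = 327 N·m clockwise.
Crate: 20.6 × 9.8 = 201.9 N down at 0.822 m → arm 1.668 m, τ = 201.9 × 1.668 = 336.8 N·m counterclockwise.
Bucket of sand: 7.9 × 9.8 = 77.42 N down at 1.34 m → arm 1.15 m, τ = 77.42 × 1.15 = 89.03 N·m counterclockwise.
Net moment of known loads = 144.1 N·m counterclockwise.
An unknown mass m at 3.39 m has arm 0.9 m; its moment is m·g·0.9 clockwise.
Setting net torque to zero: m × 9.8 × 0.9 = 144.1 → m = 144.1 / (9.8 × 0.9) = 16.3 kg.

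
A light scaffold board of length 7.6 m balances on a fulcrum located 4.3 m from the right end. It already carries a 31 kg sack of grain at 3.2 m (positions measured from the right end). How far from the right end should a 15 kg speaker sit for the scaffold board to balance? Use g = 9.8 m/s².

Take moments about the fulcrum (at 4.3 m from the right end).
Sack of grain: 31 × 9.8 = 303.8 N down at 3.2 m → arm 1.1 m, τ = 303.8 × 1.1 = 334.2 N·m clockwise.
Net moment of existing loads = 334.2 N·m clockwise.
The speaker weighs 15 × 9.8 = 147 N and must supply an equal counterclockwise moment, so its lever arm about the fulcrum is 334.2 / 147 = 2.27 m.
That puts it at 4.3 + 2.27 = 6.57 m from the right end.

x ≈ 6.57 m from the right end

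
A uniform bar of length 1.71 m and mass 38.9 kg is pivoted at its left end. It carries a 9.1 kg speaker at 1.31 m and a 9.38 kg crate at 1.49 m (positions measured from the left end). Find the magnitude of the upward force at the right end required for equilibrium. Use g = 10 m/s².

F ≈ 346 N

Sum moments about the left end (the unknown pivot reaction has zero arm there).
Beam weight: 38.9 × 10 = 389 N down at 0.855 m → arm 0.855 m, τ = 389 × 0.855 = 332.6 N·m clockwise.
Speaker: 9.1 × 10 = 91 N down at 1.31 m → arm 1.31 m, τ = 91 × 1.31 = 119.2 N·m clockwise.
Crate: 9.38 × 10 = 93.8 N down at 1.49 m → arm 1.49 m, τ = 93.8 × 1.49 = 139.8 N·m clockwise.
Net moment of the loads = 591.6 N·m clockwise.
The upward force F acts at the right end, arm 1.71 m, giving F × 1.71 counterclockwise.
Στ = 0 ⇒ F × 1.71 = 591.6 ⇒ F = 591.6 / 1.71 = 346 N.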